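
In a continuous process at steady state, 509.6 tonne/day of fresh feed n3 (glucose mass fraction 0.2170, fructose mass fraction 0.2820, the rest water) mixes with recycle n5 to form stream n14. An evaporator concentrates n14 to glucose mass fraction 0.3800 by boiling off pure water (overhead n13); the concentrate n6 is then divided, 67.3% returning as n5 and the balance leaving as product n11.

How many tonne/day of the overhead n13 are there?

Overall glucose balance (none leaves overhead): glucose in fresh feed = glucose in product, i.e. 509.6×0.217 = (1−0.673)·n6·0.380.
n6 = 110.58/(0.380×0.327) = 889.93 tonne/day.
Recycle n5 = 0.673×889.93 = 598.93 tonne/day.
Combined feed n14 = 509.6 + 598.93 = 1108.5 tonne/day.
Overhead n13 = n14 − n6 = 1108.5 − 889.93 = 218.59 tonne/day.

218.6 tonne/day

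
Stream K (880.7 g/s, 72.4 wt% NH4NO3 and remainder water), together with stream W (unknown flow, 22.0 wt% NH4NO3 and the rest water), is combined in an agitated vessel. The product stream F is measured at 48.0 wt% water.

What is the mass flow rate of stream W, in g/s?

Let W be the unknown flow. Total out = 880.7 + W.
water balance: 243.07 + 0.780·W = 0.480·(880.7 + W)
(0.780 − 0.480)·W = 0.480×880.7 − 243.07 = 179.66
W = 179.66 / 0.300 = 598.88 g/s

598.9 g/s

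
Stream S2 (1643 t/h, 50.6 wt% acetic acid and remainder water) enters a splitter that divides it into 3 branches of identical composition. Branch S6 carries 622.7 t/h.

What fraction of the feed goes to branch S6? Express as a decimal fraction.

Fraction to S6 = 622.7/1643 = 0.3790.

0.379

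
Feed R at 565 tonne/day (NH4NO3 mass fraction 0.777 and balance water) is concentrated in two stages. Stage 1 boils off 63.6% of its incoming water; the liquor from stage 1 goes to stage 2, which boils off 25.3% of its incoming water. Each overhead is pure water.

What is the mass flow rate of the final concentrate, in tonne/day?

water in feed = 565×0.223 = 126 tonne/day.
After stage 1: water left = (1−0.636)×126 = 45.862; stream total = 484.87 tonne/day.
After stage 2: water left = (1−0.253)×45.862 = 34.259; final concentrate = 473.26 tonne/day.

473.3 tonne/day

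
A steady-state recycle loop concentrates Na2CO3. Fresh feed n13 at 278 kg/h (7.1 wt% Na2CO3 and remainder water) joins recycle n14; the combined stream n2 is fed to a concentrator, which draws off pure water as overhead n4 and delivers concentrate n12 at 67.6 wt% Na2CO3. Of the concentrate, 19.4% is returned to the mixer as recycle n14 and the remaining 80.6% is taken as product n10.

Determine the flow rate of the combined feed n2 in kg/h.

285 kg/h

Overall Na2CO3 balance (none leaves overhead): Na2CO3 in fresh feed = Na2CO3 in product, i.e. 278×0.071 = (1−0.194)·n12·0.676.
n12 = 19.738/(0.676×0.806) = 36.226 kg/h.
Recycle n14 = 0.194×36.226 = 7.0279 kg/h.
Combined feed n2 = 278 + 7.0279 = 285.03 kg/h.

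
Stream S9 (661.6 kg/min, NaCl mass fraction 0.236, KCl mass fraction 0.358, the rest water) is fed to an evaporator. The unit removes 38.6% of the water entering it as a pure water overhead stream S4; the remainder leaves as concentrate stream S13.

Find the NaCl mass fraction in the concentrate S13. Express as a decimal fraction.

0.280

NaCl is not removed: 661.6×0.236 = 156.14 kg/min of NaCl enters S13.
water entering = 661.6×0.406 = 268.61 kg/min; overhead removed = 0.386×268.61 = 103.68 kg/min.
Concentrate = 661.6 − 103.68 = 557.92 kg/min.
Mass fraction = 156.14/557.92 = 0.280.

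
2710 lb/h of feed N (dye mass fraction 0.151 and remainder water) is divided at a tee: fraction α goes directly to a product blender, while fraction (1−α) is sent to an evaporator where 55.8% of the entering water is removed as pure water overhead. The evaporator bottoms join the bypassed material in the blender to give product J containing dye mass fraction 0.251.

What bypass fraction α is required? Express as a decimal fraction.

0.159

All 2710×0.151 = 409.21 lb/h of dye reaches J, so J = 409.21/0.251 = 1630.3 lb/h and vapour = 1079.7 lb/h.
The evaporator receives (1−α)·2710 of feed at 0.849 water and removes 0.558 of that water:
0.558×0.849×(1−α)×2710 = 1079.7
(1−α) = 1079.7/1283.8 = 0.8410;  α = 0.1590.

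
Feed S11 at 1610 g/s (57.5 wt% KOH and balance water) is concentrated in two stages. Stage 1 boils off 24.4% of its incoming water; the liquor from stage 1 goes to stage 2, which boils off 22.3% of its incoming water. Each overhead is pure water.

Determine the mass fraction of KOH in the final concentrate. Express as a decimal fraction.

water in feed = 1610×0.425 = 684.25 g/s.
After stage 1: water left = (1−0.244)×684.25 = 517.29; stream total = 1443 g/s.
After stage 2: water left = (1−0.223)×517.29 = 401.94; final concentrate = 1327.7 g/s.
KOH fraction = 925.75/1327.7 = 0.6973.

0.6973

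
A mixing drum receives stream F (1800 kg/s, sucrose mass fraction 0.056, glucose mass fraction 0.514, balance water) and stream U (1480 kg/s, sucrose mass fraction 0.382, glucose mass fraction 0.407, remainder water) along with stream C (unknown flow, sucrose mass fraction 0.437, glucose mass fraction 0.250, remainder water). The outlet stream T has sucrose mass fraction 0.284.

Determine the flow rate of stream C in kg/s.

1734 kg/s

Let C be the unknown flow. Total out = 3280 + C.
sucrose balance: 666.16 + 0.437·C = 0.284·(3280 + C)
(0.437 − 0.284)·C = 0.284×3280 − 666.16 = 265.36
C = 265.36 / 0.153 = 1734.4 kg/s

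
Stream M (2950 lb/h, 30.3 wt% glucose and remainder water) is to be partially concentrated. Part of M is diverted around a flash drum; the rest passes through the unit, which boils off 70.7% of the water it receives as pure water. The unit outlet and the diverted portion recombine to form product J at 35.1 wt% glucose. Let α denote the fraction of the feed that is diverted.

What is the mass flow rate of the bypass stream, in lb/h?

All 2950×0.303 = 893.85 lb/h of glucose reaches J, so J = 893.85/0.351 = 2546.6 lb/h and vapour = 403.42 lb/h.
The evaporator receives (1−α)·2950 of feed at 0.697 water and removes 0.707 of that water:
0.707×0.697×(1−α)×2950 = 403.42
(1−α) = 403.42/1453.7 = 0.2775;  α = 0.7225.
Bypass flow = 0.7225×2950 = 2131.3 lb/h.

2131 lb/h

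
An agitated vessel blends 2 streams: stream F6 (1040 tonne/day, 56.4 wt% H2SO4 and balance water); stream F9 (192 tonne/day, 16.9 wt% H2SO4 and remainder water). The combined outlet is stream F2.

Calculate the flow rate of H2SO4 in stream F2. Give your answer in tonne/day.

619 tonne/day

H2SO4 out = H2SO4 in = 1040×0.564 + 192×0.169 = 619.01 tonne/day.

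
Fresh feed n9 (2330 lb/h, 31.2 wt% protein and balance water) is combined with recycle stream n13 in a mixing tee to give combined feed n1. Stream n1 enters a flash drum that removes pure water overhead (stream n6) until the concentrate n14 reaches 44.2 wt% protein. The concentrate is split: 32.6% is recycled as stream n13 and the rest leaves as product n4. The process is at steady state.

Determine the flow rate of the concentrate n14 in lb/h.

Overall protein balance (none leaves overhead): protein in fresh feed = protein in product, i.e. 2330×0.312 = (1−0.326)·n14·0.442.
n14 = 726.96/(0.442×0.674) = 2440.2 lb/h.

2440 lb/h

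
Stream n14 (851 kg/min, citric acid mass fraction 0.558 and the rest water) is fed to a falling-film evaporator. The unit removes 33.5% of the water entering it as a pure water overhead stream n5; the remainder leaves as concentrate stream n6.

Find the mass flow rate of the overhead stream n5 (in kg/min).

water entering = 851×0.442 = 376.14 kg/min; overhead removed = 0.335×376.14 = 126.01 kg/min.

126 kg/min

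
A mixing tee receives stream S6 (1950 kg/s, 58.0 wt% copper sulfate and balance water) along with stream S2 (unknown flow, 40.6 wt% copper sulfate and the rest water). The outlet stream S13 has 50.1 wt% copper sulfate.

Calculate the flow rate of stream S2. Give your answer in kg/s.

Let S2 be the unknown flow. Total out = 1950 + S2.
copper sulfate balance: 1131 + 0.406·S2 = 0.501·(1950 + S2)
(0.406 − 0.501)·S2 = 0.501×1950 − 1131 = -154.05
S2 = -154.05 / -0.095 = 1621.6 kg/s

1622 kg/s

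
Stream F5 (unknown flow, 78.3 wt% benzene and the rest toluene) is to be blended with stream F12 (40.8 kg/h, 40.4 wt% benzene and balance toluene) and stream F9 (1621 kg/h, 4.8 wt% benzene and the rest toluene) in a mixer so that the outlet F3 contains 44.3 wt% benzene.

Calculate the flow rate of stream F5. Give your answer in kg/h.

1888 kg/h

Let F5 be the unknown flow. Total out = 1661.8 + F5.
benzene balance: 94.291 + 0.783·F5 = 0.443·(1661.8 + F5)
(0.783 − 0.443)·F5 = 0.443×1661.8 − 94.291 = 641.89
F5 = 641.89 / 0.340 = 1887.9 kg/h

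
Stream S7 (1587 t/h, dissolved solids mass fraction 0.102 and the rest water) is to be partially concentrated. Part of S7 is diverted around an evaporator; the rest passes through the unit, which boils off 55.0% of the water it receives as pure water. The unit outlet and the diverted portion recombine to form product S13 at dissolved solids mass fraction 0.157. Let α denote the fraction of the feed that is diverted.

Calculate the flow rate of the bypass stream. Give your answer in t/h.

All 1587×0.102 = 161.87 t/h of dissolved solids reaches S13, so S13 = 161.87/0.157 = 1031 t/h and vapour = 555.96 t/h.
The evaporator receives (1−α)·1587 of feed at 0.898 water and removes 0.550 of that water:
0.550×0.898×(1−α)×1587 = 555.96
(1−α) = 555.96/783.82 = 0.7093;  α = 0.2907.
Bypass flow = 0.2907×1587 = 461.36 t/h.

461.4 t/h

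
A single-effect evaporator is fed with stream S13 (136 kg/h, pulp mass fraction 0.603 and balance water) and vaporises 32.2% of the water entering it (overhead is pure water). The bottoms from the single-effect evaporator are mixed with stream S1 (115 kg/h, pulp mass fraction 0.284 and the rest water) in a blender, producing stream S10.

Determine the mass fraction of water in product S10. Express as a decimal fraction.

0.509

Vapour removed = 0.322×0.397×136 = 17.385 kg/h; concentrate = 118.61 kg/h.
water reaching the mixer = 36.607 (from concentrate) + 115×0.716 = 118.95 kg/h.
Product flow = 118.61 + 115 = 233.61 kg/h; water fraction = 0.509.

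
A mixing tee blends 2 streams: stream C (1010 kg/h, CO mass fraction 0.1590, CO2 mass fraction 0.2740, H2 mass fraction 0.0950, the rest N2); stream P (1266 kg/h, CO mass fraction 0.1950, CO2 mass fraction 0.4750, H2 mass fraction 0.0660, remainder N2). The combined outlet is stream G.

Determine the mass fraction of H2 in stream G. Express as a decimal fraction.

Total flow out = 1010 + 1266 = 2276 kg/h.
H2 in = 1010×0.095 + 1266×0.066 = 179.51 kg/h.
H2 mass fraction in G = 179.51/2276 = 0.0789.

0.0789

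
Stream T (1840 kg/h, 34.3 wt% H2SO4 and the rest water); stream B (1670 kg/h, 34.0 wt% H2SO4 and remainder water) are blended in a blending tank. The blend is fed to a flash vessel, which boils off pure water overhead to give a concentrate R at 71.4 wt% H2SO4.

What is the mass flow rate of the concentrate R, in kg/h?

H2SO4 entering = 1840×0.343 + 1670×0.340 = 1198.9 kg/h.
All H2SO4 reports to R, so R = 1198.9/0.714 = 1679.2 kg/h.

1679 kg/h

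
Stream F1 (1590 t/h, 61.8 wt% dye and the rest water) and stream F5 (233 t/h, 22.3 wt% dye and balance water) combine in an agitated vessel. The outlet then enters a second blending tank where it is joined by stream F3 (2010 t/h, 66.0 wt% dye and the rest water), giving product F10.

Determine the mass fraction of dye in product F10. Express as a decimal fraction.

Overall, product flow = 3833 t/h.
dye in = 1590×0.618 + 233×0.223 + 2010×0.660 = 2361.2 t/h.
dye fraction in F10 = 0.616.

0.616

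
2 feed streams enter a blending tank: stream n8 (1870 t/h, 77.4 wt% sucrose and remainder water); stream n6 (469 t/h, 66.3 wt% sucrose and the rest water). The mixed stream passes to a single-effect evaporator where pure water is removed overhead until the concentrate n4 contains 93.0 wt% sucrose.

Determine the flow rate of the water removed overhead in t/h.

sucrose entering = 1870×0.774 + 469×0.663 = 1758.3 t/h.
All sucrose reports to n4, so n4 = 1758.3/0.930 = 1890.7 t/h.
Total feed = 2339 t/h; overhead = 2339 − 1890.7 = 448.33 t/h.

448.3 t/h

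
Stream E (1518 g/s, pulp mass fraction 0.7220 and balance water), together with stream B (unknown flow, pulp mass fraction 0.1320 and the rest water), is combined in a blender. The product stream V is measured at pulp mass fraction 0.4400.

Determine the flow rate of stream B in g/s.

Let B be the unknown flow. Total out = 1518 + B.
pulp balance: 1096 + 0.132·B = 0.440·(1518 + B)
(0.132 − 0.440)·B = 0.440×1518 − 1096 = -428.08
B = -428.08 / -0.308 = 1389.9 g/s

1390 g/s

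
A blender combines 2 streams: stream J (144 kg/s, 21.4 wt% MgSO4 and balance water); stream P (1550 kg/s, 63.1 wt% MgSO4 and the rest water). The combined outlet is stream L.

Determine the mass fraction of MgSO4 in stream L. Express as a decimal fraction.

Total flow out = 144 + 1550 = 1694 kg/s.
MgSO4 in = 144×0.214 + 1550×0.631 = 1008.9 kg/s.
MgSO4 mass fraction in L = 1008.9/1694 = 0.5956.

0.5956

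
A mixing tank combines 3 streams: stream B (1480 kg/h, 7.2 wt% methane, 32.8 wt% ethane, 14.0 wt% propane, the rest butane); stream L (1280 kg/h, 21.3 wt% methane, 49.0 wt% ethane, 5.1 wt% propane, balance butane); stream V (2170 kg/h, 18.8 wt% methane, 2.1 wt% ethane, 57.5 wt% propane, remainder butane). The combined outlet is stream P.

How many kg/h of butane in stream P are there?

butane out = butane in = 1480×0.460 + 1280×0.246 + 2170×0.216 = 1464.4 kg/h.

1464 kg/h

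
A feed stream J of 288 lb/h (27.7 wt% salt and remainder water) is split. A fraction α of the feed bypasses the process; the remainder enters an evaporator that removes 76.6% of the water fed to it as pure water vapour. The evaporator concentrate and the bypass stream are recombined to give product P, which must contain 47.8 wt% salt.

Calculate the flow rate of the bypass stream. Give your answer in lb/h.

69.33 lb/h

All 288×0.277 = 79.776 lb/h of salt reaches P, so P = 79.776/0.478 = 166.9 lb/h and vapour = 121.1 lb/h.
The evaporator receives (1−α)·288 of feed at 0.723 water and removes 0.766 of that water:
0.766×0.723×(1−α)×288 = 121.1
(1−α) = 121.1/159.5 = 0.7593;  α = 0.2407.
Bypass flow = 0.2407×288 = 69.328 lb/h.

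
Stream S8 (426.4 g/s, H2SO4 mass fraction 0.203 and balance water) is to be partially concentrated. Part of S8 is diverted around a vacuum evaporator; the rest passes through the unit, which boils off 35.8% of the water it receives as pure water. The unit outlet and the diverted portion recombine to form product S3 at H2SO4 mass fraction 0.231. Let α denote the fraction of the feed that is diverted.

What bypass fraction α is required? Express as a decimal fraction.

All 426.4×0.203 = 86.559 g/s of H2SO4 reaches S3, so S3 = 86.559/0.231 = 374.72 g/s and vapour = 51.685 g/s.
The evaporator receives (1−α)·426.4 of feed at 0.797 water and removes 0.358 of that water:
0.358×0.797×(1−α)×426.4 = 51.685
(1−α) = 51.685/121.66 = 0.4248;  α = 0.5752.

0.575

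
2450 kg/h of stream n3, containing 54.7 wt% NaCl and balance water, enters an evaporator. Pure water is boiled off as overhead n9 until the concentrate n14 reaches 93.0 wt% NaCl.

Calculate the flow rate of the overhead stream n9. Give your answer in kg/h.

NaCl is conserved: 2450×0.547 = 1340.2 kg/h all reports to the concentrate.
Concentrate = 1340.2/(target fraction) = 1441 kg/h.
Overhead = 2450 − 1441 = 1009 kg/h.

1009 kg/h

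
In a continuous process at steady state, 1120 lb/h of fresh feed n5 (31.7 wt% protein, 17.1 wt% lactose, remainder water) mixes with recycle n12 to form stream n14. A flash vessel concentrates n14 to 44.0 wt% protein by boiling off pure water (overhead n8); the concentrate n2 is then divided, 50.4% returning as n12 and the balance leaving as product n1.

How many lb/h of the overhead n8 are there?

313.1 lb/h

Overall protein balance (none leaves overhead): protein in fresh feed = protein in product, i.e. 1120×0.317 = (1−0.504)·n2·0.440.
n2 = 355.04/(0.440×0.496) = 1626.8 lb/h.
Recycle n12 = 0.504×1626.8 = 819.92 lb/h.
Combined feed n14 = 1120 + 819.92 = 1939.9 lb/h.
Overhead n8 = n14 − n2 = 1939.9 − 1626.8 = 313.09 lb/h.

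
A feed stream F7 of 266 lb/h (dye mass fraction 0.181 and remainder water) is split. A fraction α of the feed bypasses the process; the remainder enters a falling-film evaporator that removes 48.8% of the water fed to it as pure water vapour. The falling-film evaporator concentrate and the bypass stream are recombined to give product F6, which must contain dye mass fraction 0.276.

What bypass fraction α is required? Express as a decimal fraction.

0.139

All 266×0.181 = 48.146 lb/h of dye reaches F6, so F6 = 48.146/0.276 = 174.44 lb/h and vapour = 91.558 lb/h.
The evaporator receives (1−α)·266 of feed at 0.819 water and removes 0.488 of that water:
0.488×0.819×(1−α)×266 = 91.558
(1−α) = 91.558/106.31 = 0.8612;  α = 0.1388.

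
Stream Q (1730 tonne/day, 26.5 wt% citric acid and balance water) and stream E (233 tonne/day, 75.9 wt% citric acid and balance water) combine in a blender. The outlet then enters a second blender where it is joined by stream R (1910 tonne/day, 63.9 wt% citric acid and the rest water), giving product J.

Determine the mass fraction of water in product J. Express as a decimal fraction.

Overall, product flow = 3873 tonne/day.
water in = 1730×0.735 + 233×0.241 + 1910×0.361 = 2017.2 tonne/day.
water fraction in J = 0.521.

0.521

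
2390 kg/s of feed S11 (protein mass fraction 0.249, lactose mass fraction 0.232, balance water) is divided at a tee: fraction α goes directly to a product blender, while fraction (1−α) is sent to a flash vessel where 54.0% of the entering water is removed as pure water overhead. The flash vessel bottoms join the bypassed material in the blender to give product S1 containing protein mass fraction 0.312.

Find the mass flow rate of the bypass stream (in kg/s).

668 kg/s

All 2390×0.249 = 595.11 kg/s of protein reaches S1, so S1 = 595.11/0.312 = 1907.4 kg/s and vapour = 482.6 kg/s.
The evaporator receives (1−α)·2390 of feed at 0.519 water and removes 0.540 of that water:
0.540×0.519×(1−α)×2390 = 482.6
(1−α) = 482.6/669.82 = 0.7205;  α = 0.2795.
Bypass flow = 0.2795×2390 = 668.04 kg/s.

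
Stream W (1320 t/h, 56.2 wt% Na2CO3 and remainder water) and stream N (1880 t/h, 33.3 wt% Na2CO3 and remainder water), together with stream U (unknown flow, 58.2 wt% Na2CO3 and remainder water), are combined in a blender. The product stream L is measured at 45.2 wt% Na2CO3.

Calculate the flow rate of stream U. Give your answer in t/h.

604 t/h

Let U be the unknown flow. Total out = 3200 + U.
Na2CO3 balance: 1367.9 + 0.582·U = 0.452·(3200 + U)
(0.582 − 0.452)·U = 0.452×3200 − 1367.9 = 78.52
U = 78.52 / 0.130 = 604 t/h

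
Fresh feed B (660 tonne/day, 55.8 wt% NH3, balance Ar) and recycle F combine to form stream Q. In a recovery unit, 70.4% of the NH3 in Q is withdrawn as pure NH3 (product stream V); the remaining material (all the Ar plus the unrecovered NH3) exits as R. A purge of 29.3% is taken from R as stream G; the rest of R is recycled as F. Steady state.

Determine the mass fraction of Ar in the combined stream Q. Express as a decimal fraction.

Ar enters only via B and leaves only via the purge: 660×0.442 = 0.293×(Ar in R), and the recovery unit passes all Ar, so Ar in Q = Ar in R = 995.63 tonne/day.
NH3 in Q: m_A = 660×0.558 + (1−0.293)·(1−0.704)·m_A, so m_A = 368.28/0.7907 = 465.75 tonne/day.
Q = 465.75 + 995.63 = 1461.4 tonne/day.
Ar fraction in Q = 995.63/1461.4 = 0.681.

0.681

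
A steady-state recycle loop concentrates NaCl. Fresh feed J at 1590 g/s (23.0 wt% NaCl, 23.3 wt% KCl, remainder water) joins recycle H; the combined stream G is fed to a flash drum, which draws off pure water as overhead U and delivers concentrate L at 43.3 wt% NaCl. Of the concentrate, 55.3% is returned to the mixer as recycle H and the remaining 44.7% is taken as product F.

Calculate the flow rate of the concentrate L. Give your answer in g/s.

1889 g/s

Overall NaCl balance (none leaves overhead): NaCl in fresh feed = NaCl in product, i.e. 1590×0.230 = (1−0.553)·L·0.433.
L = 365.7/(0.433×0.447) = 1889.4 g/s.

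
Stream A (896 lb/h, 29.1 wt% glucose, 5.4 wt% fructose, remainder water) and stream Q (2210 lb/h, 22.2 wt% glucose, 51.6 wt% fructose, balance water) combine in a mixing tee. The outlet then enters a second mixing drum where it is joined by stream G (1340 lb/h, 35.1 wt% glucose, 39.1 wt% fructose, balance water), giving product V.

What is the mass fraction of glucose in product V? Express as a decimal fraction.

Overall, product flow = 4446 lb/h.
glucose in = 896×0.291 + 2210×0.222 + 1340×0.351 = 1221.7 lb/h.
glucose fraction in V = 0.275.

0.275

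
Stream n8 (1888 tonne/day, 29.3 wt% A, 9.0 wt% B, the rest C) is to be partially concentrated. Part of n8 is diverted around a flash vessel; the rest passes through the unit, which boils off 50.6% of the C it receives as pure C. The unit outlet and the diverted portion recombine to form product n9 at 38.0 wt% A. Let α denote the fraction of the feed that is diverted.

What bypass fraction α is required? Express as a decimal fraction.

0.267

All 1888×0.293 = 553.18 tonne/day of A reaches n9, so n9 = 553.18/0.380 = 1455.7 tonne/day and vapour = 432.25 tonne/day.
The evaporator receives (1−α)·1888 of feed at 0.617 C and removes 0.506 of that C:
0.506×0.617×(1−α)×1888 = 432.25
(1−α) = 432.25/589.44 = 0.7333;  α = 0.2667.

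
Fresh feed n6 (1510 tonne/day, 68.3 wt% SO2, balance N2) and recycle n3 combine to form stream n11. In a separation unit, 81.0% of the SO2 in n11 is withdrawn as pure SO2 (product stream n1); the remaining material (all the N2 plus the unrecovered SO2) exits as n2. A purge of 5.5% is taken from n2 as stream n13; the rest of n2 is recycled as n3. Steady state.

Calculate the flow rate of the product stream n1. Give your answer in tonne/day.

SO2 in n11: m_A = 1510×0.683 + (1−0.055)·(1−0.810)·m_A, so m_A = 1031.3/0.8205 = 1257 tonne/day.
Product n1 = 0.810×1257 = 1018.2 tonne/day.

1018 tonne/day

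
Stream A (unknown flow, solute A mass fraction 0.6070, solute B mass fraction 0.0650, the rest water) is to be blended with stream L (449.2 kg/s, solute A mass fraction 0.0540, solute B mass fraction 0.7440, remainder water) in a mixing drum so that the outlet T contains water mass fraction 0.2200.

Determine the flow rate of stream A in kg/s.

74.87 kg/s

Let A be the unknown flow. Total out = 449.2 + A.
water balance: 90.738 + 0.328·A = 0.220·(449.2 + A)
(0.328 − 0.220)·A = 0.220×449.2 − 90.738 = 8.0856
A = 8.0856 / 0.108 = 74.867 kg/s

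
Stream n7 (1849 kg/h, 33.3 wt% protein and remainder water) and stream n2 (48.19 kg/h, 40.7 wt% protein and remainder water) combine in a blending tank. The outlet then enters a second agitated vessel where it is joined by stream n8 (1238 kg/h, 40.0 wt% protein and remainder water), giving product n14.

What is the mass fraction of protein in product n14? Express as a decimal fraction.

0.3606

Overall, product flow = 3135.2 kg/h.
protein in = 1849×0.333 + 48.19×0.407 + 1238×0.400 = 1130.5 kg/h.
protein fraction in n14 = 0.3606.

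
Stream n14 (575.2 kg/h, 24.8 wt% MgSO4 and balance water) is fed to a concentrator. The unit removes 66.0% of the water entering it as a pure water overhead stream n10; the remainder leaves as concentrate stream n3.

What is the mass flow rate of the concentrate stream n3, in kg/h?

289.7 kg/h

water entering = 575.2×0.752 = 432.55 kg/h; overhead removed = 0.660×432.55 = 285.48 kg/h.
Concentrate = 575.2 − 285.48 = 289.72 kg/h.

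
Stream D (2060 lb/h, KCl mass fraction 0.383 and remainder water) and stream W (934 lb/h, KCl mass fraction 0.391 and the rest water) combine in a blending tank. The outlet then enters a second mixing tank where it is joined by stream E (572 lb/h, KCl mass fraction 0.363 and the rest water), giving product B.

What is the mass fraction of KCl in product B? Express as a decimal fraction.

0.382

Overall, product flow = 3566 lb/h.
KCl in = 2060×0.383 + 934×0.391 + 572×0.363 = 1361.8 lb/h.
KCl fraction in B = 0.382.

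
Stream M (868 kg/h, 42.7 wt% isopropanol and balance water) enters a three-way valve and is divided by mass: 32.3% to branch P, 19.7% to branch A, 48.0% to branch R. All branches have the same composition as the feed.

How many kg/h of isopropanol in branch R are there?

177.9 kg/h

Branch R total = 0.480×868 = 416.64 kg/h.
isopropanol in R = 0.427×416.64 = 177.91 kg/h.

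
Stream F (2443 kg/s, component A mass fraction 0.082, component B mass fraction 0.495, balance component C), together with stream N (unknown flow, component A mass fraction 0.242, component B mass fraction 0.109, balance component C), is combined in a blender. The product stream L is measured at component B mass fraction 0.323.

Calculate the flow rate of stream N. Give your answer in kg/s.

1964 kg/s

Let N be the unknown flow. Total out = 2443 + N.
component B balance: 1209.3 + 0.109·N = 0.323·(2443 + N)
(0.109 − 0.323)·N = 0.323×2443 − 1209.3 = -420.2
N = -420.2 / -0.214 = 1963.5 kg/s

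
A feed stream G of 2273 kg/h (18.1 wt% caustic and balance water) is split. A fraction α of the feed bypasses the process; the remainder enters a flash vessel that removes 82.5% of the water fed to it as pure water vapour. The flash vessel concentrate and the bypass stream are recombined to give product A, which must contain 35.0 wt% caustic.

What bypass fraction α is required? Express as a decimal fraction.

All 2273×0.181 = 411.41 kg/h of caustic reaches A, so A = 411.41/0.350 = 1175.5 kg/h and vapour = 1097.5 kg/h.
The evaporator receives (1−α)·2273 of feed at 0.819 water and removes 0.825 of that water:
0.825×0.819×(1−α)×2273 = 1097.5
(1−α) = 1097.5/1535.8 = 0.7146;  α = 0.2854.

0.285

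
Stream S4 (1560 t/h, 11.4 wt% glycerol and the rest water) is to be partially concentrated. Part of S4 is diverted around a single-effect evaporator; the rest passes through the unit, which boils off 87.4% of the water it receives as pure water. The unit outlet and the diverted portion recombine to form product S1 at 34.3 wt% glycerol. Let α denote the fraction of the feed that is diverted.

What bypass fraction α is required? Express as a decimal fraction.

0.138

All 1560×0.114 = 177.84 t/h of glycerol reaches S1, so S1 = 177.84/0.343 = 518.48 t/h and vapour = 1041.5 t/h.
The evaporator receives (1−α)·1560 of feed at 0.886 water and removes 0.874 of that water:
0.874×0.886×(1−α)×1560 = 1041.5
(1−α) = 1041.5/1208 = 0.8622;  α = 0.1378.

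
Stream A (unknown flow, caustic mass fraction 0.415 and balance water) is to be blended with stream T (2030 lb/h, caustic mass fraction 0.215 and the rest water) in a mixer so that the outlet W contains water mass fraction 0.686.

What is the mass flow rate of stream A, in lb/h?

Let A be the unknown flow. Total out = 2030 + A.
water balance: 1593.5 + 0.585·A = 0.686·(2030 + A)
(0.585 − 0.686)·A = 0.686×2030 − 1593.5 = -200.97
A = -200.97 / -0.101 = 1989.8 lb/h

1990 lb/h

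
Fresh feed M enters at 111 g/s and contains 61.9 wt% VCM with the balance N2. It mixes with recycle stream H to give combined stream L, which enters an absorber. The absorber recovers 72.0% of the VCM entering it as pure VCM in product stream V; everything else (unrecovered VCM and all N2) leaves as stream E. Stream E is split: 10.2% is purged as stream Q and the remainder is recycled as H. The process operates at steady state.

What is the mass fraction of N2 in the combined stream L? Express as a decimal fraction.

N2 enters only via M and leaves only via the purge: 111×0.381 = 0.102×(N2 in E), and the absorber passes all N2, so N2 in L = N2 in E = 414.62 g/s.
VCM in L: m_A = 111×0.619 + (1−0.102)·(1−0.720)·m_A, so m_A = 68.709/0.7486 = 91.788 g/s.
L = 91.788 + 414.62 = 506.41 g/s.
N2 fraction in L = 414.62/506.41 = 0.819.

0.819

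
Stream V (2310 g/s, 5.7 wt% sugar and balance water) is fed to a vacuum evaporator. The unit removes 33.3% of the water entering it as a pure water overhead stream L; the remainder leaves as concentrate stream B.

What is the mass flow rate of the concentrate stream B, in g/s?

water entering = 2310×0.943 = 2178.3 g/s; overhead removed = 0.333×2178.3 = 725.38 g/s.
Concentrate = 2310 − 725.38 = 1584.6 g/s.

1585 g/s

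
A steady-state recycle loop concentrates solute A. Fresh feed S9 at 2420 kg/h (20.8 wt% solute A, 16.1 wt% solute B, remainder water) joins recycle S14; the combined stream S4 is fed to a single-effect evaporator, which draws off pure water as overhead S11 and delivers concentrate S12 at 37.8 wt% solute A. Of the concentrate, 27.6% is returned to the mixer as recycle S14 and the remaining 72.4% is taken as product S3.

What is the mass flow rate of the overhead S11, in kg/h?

1088 kg/h

Overall solute A balance (none leaves overhead): solute A in fresh feed = solute A in product, i.e. 2420×0.208 = (1−0.276)·S12·0.378.
S12 = 503.36/(0.378×0.724) = 1839.3 kg/h.
Recycle S14 = 0.276×1839.3 = 507.64 kg/h.
Combined feed S4 = 2420 + 507.64 = 2927.6 kg/h.
Overhead S11 = S4 − S12 = 2927.6 − 1839.3 = 1088.4 kg/h.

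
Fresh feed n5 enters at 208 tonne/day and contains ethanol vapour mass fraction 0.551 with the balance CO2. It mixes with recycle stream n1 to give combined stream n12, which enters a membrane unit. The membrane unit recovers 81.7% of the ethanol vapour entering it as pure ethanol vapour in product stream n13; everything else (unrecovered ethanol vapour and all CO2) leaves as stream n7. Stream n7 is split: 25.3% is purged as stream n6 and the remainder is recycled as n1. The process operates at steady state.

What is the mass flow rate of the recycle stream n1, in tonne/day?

CO2 enters only via n5 and leaves only via the purge: 208×0.449 = 0.253×(CO2 in n7), and the membrane unit passes all CO2, so CO2 in n12 = CO2 in n7 = 369.14 tonne/day.
ethanol vapour in n12: m_A = 208×0.551 + (1−0.253)·(1−0.817)·m_A, so m_A = 114.61/0.8633 = 132.76 tonne/day.
n7 = (1−0.817)×132.76 + 369.14 = 393.43 tonne/day.
Recycle n1 = (1−0.253)×393.43 = 293.89 tonne/day.

293.9 tonne/day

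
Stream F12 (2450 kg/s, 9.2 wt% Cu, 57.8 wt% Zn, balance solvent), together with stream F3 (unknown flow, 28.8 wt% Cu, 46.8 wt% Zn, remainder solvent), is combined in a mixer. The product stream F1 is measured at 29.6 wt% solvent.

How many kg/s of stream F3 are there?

Let F3 be the unknown flow. Total out = 2450 + F3.
solvent balance: 808.5 + 0.244·F3 = 0.296·(2450 + F3)
(0.244 − 0.296)·F3 = 0.296×2450 − 808.5 = -83.3
F3 = -83.3 / -0.052 = 1601.9 kg/s

1602 kg/s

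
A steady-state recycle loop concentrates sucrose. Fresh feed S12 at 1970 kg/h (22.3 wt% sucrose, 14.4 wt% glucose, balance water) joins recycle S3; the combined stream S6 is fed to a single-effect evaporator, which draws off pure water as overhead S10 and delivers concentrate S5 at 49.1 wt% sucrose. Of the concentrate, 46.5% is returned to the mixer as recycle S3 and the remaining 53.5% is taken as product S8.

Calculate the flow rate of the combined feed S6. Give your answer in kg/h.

2748 kg/h

Overall sucrose balance (none leaves overhead): sucrose in fresh feed = sucrose in product, i.e. 1970×0.223 = (1−0.465)·S5·0.491.
S5 = 439.31/(0.491×0.535) = 1672.4 kg/h.
Recycle S3 = 0.465×1672.4 = 777.66 kg/h.
Combined feed S6 = 1970 + 777.66 = 2747.7 kg/h.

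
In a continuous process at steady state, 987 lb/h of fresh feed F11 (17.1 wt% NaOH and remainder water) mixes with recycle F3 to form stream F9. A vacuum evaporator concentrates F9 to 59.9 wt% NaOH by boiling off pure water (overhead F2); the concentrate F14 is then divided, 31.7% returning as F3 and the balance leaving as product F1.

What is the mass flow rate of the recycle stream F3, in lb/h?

130.8 lb/h

Overall NaOH balance (none leaves overhead): NaOH in fresh feed = NaOH in product, i.e. 987×0.171 = (1−0.317)·F14·0.599.
F14 = 168.78/(0.599×0.683) = 412.54 lb/h.
Recycle F3 = 0.317×412.54 = 130.78 lb/h.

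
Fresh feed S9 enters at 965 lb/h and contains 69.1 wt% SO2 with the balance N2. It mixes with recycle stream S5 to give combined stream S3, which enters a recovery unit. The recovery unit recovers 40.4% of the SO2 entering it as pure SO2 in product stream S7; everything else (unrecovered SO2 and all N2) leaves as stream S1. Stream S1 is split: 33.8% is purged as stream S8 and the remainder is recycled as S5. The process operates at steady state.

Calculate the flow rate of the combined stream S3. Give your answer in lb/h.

N2 enters only via S9 and leaves only via the purge: 965×0.309 = 0.338×(N2 in S1), and the recovery unit passes all N2, so N2 in S3 = N2 in S1 = 882.2 lb/h.
SO2 in S3: m_A = 965×0.691 + (1−0.338)·(1−0.404)·m_A, so m_A = 666.81/0.6054 = 1101.4 lb/h.
S3 = 1101.4 + 882.2 = 1983.6 lb/h.

1984 lb/h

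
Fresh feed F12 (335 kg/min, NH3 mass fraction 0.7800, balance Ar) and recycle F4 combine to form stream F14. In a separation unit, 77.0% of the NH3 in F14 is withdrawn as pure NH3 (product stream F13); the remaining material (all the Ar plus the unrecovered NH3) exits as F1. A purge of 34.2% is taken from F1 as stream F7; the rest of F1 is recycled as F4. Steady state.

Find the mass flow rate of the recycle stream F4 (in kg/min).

188.4 kg/min

Ar enters only via F12 and leaves only via the purge: 335×0.220 = 0.342×(Ar in F1), and the separation unit passes all Ar, so Ar in F14 = Ar in F1 = 215.5 kg/min.
NH3 in F14: m_A = 335×0.780 + (1−0.342)·(1−0.770)·m_A, so m_A = 261.3/0.8487 = 307.9 kg/min.
F1 = (1−0.770)×307.9 + 215.5 = 286.31 kg/min.
Recycle F4 = (1−0.342)×286.31 = 188.39 kg/min.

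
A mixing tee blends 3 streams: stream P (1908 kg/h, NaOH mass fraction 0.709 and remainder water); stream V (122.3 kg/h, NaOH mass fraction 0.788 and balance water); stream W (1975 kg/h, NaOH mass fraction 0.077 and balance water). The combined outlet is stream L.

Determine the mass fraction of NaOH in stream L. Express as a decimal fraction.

0.400

Total flow out = 1908 + 122.3 + 1975 = 4005.3 kg/h.
NaOH in = 1908×0.709 + 122.3×0.788 + 1975×0.077 = 1601.2 kg/h.
NaOH mass fraction in L = 1601.2/4005.3 = 0.400.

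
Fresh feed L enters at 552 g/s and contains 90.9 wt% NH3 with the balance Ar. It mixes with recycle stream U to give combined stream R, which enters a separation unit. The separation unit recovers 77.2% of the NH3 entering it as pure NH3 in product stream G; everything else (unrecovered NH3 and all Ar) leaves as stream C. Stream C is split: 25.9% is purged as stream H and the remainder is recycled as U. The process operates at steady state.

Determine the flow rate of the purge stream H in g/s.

Ar enters only via L and leaves only via the purge: 552×0.091 = 0.259×(Ar in C), and the separation unit passes all Ar, so Ar in R = Ar in C = 193.95 g/s.
NH3 in R: m_A = 552×0.909 + (1−0.259)·(1−0.772)·m_A, so m_A = 501.77/0.8311 = 603.77 g/s.
C = (1−0.772)×603.77 + 193.95 = 331.61 g/s.
Purge H = 0.259×331.61 = 85.886 g/s.

85.89 g/s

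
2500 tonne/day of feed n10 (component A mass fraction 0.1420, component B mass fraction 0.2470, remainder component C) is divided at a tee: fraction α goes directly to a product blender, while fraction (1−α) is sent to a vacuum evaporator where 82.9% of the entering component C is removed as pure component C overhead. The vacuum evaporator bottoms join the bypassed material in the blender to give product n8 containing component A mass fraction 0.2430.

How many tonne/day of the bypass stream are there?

All 2500×0.142 = 355 tonne/day of component A reaches n8, so n8 = 355/0.243 = 1460.9 tonne/day and vapour = 1039.1 tonne/day.
The evaporator receives (1−α)·2500 of feed at 0.611 component C and removes 0.829 of that component C:
0.829×0.611×(1−α)×2500 = 1039.1
(1−α) = 1039.1/1266.3 = 0.8206;  α = 0.1794.
Bypass flow = 0.1794×2500 = 448.56 tonne/day.

448.6 tonne/day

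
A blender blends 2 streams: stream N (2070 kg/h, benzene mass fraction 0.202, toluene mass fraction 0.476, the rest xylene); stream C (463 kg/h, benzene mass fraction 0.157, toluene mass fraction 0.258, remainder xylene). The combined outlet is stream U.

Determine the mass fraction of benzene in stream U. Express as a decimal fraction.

0.194

Total flow out = 2070 + 463 = 2533 kg/h.
benzene in = 2070×0.202 + 463×0.157 = 490.83 kg/h.
benzene mass fraction in U = 490.83/2533 = 0.194.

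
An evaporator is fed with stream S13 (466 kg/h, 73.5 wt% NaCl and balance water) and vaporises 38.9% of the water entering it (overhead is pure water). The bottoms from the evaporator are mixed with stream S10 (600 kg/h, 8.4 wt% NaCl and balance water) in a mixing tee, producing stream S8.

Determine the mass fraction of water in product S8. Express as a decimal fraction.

Vapour removed = 0.389×0.265×466 = 48.038 kg/h; concentrate = 417.96 kg/h.
water reaching the mixer = 75.452 (from concentrate) + 600×0.916 = 625.05 kg/h.
Product flow = 417.96 + 600 = 1018 kg/h; water fraction = 0.614.

0.614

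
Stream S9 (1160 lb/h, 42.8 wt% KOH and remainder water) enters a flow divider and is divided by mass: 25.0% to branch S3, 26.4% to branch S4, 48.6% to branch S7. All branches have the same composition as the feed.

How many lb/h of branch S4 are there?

306.2 lb/h

Branch S4 flow = 0.264×1160 = 306.24 lb/h.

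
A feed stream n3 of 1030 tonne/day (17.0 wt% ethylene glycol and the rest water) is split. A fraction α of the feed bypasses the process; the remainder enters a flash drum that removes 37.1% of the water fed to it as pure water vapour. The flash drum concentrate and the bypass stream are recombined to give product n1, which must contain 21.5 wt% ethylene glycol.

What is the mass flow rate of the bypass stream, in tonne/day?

All 1030×0.170 = 175.1 tonne/day of ethylene glycol reaches n1, so n1 = 175.1/0.215 = 814.42 tonne/day and vapour = 215.58 tonne/day.
The evaporator receives (1−α)·1030 of feed at 0.830 water and removes 0.371 of that water:
0.371×0.830×(1−α)×1030 = 215.58
(1−α) = 215.58/317.17 = 0.6797;  α = 0.3203.
Bypass flow = 0.3203×1030 = 329.9 tonne/day.

329.9 tonne/day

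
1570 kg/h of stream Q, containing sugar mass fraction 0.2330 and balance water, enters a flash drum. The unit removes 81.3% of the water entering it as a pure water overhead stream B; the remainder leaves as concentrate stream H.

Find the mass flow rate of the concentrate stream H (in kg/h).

591 kg/h

water entering = 1570×0.767 = 1204.2 kg/h; overhead removed = 0.813×1204.2 = 979.01 kg/h.
Concentrate = 1570 − 979.01 = 590.99 kg/h.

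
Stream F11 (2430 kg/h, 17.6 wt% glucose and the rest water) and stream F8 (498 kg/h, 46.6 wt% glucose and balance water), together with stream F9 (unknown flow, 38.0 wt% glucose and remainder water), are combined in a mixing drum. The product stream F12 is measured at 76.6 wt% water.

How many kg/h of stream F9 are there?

174 kg/h

Let F9 be the unknown flow. Total out = 2928 + F9.
water balance: 2268.3 + 0.620·F9 = 0.766·(2928 + F9)
(0.620 − 0.766)·F9 = 0.766×2928 − 2268.3 = -25.404
F9 = -25.404 / -0.146 = 174 kg/h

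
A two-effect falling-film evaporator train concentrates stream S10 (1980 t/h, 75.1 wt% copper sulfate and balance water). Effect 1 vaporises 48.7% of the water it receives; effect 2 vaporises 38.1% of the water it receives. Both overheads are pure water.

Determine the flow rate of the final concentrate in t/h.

water in feed = 1980×0.249 = 493.02 t/h.
After stage 1: water left = (1−0.487)×493.02 = 252.92; stream total = 1739.9 t/h.
After stage 2: water left = (1−0.381)×252.92 = 156.56; final concentrate = 1643.5 t/h.

1644 t/h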